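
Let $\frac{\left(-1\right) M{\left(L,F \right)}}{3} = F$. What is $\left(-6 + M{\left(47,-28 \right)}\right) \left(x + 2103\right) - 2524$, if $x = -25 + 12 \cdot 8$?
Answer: $167048$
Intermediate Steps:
$x = 71$ ($x = -25 + 96 = 71$)
$M{\left(L,F \right)} = - 3 F$
$\left(-6 + M{\left(47,-28 \right)}\right) \left(x + 2103\right) - 2524 = \left(-6 - -84\right) \left(71 + 2103\right) - 2524 = \left(-6 + 84\right) 2174 - 2524 = 78 \cdot 2174 - 2524 = 169572 - 2524 = 167048$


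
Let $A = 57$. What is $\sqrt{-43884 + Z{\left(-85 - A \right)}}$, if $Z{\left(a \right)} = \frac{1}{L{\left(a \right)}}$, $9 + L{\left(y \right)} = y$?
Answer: $\frac{i \sqrt{1000599235}}{151} \approx 209.49 i$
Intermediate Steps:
$L{\left(y \right)} = -9 + y$
$Z{\left(a \right)} = \frac{1}{-9 + a}$
$\sqrt{-43884 + Z{\left(-85 - A \right)}} = \sqrt{-43884 + \frac{1}{-9 - 142}} = \sqrt{-43884 + \frac{1}{-151}} = \sqrt{-43884 - \frac{1}{151}} = \sqrt{- \frac{6626485}{151}} = \frac{i \sqrt{1000599235}}{151}$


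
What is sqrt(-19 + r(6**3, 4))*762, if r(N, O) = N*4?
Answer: 9906*sqrt(5) ≈ 22151.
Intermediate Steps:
r(N, O) = 4*N
sqrt(-19 + r(6**3, 4))*762 = sqrt(-19 + 4*6**3)*762 = sqrt(-19 + 4*216)*762 = sqrt(-19 + 864)*762 = sqrt(845)*762 = (13*sqrt(5))*762 = 9906*sqrt(5)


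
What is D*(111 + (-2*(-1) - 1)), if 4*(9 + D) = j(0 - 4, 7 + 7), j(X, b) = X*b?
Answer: -2576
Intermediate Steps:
D = -23 (D = -9 + ((0 - 4)*(7 + 7))/4 = -9 + (-4*14)/4 = -9 + (¼)*(-56) = -9 - 14 = -23)
D*(111 + (-2*(-1) - 1)) = -23*(111 + (-2*(-1) - 1)) = -23*(111 + (2 - 1)) = -23*(111 + 1) = -23*112 = -2576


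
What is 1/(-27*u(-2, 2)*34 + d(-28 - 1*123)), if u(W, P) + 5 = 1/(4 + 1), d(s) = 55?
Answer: 5/22307 ≈ 0.00022414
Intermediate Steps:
u(W, P) = -24/5 (u(W, P) = -5 + 1/(4 + 1) = -5 + 1/5 = -24/5)
1/(-27*u(-2, 2)*34 + d(-28 - 1*123)) = 1/(-27*(-24/5)*34 + 55) = 1/((648/5)*34 + 55) = 1/(22032/5 + 55) = 1/(22307/5) = 5/22307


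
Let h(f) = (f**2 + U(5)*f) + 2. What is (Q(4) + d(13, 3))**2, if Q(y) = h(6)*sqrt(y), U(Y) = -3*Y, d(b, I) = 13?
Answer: 8281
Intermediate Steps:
h(f) = 2 + f**2 - 15*f (h(f) = (f**2 + (-3*5)*f) + 2 = (f**2 - 15*f) + 2 = 2 + f**2 - 15*f)
Q(y) = -52*sqrt(y) (Q(y) = (2 + 6**2 - 15*6)*sqrt(y) = (2 + 36 - 90)*sqrt(y) = -52*sqrt(y))
(Q(4) + d(13, 3))**2 = (-52*sqrt(4) + 13)**2 = (-52*2 + 13)**2 = (-104 + 13)**2 = (-91)**2 = 8281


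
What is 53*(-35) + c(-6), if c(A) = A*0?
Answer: -1855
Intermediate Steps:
c(A) = 0
53*(-35) + c(-6) = 53*(-35) + 0 = -1855 + 0 = -1855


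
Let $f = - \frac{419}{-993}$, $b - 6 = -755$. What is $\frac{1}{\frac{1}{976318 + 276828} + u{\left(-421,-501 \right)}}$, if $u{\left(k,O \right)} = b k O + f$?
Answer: $- \frac{1244373978}{196585987731420595} \approx -6.3299 \cdot 10^{-9}$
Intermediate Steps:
$b = -749$ ($b = 6 - 755 = -749$)
$f = \frac{419}{993}$ ($f = \left(-419\right) \left(- \frac{1}{993}\right) = \frac{419}{993} \approx 0.42195$)
$u{\left(k,O \right)} = \frac{419}{993} - 749 O k$ ($u{\left(k,O \right)} = - 749 k O + \frac{419}{993} = - 749 O k + \frac{419}{993} = \frac{419}{993} - 749 O k$)
$\frac{1}{\frac{1}{976318 + 276828} + u{\left(-421,-501 \right)}} = \frac{1}{\frac{1}{976318 + 276828} + \left(\frac{419}{993} - \left(-375249\right) \left(-421\right)\right)} = \frac{1}{\frac{1}{1253146} + \left(\frac{419}{993} - 157979829\right)} = \frac{1}{\frac{1}{1253146} - \frac{156873969778}{993}} = \frac{1}{- \frac{196585987731420595}{1244373978}} = - \frac{1244373978}{196585987731420595}$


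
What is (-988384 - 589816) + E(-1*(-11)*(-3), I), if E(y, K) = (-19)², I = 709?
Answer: -1577839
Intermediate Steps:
E(y, K) = 361
(-988384 - 589816) + E(-1*(-11)*(-3), I) = (-988384 - 589816) + 361 = -1578200 + 361 = -1577839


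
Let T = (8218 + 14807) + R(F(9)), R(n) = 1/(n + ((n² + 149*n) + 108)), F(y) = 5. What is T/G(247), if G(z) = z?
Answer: 20331076/218101 ≈ 93.219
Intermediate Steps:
R(n) = 1/(108 + n² + 150*n) (R(n) = 1/(n + (108 + n² + 149*n)) = 1/(108 + n² + 150*n))
T = 20331076/883 (T = (8218 + 14807) + 1/(108 + 5² + 150*5) = 23025 + 1/(108 + 25 + 750) = 23025 + 1/883 = 20331076/883 ≈ 23025.)
T/G(247) = (20331076/883)/247 = (20331076/883)*(1/247) = 20331076/218101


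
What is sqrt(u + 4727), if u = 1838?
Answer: sqrt(6565) ≈ 81.025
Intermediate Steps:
sqrt(u + 4727) = sqrt(1838 + 4727) = sqrt(6565)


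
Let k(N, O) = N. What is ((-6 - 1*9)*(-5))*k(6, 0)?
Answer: 450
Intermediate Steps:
((-6 - 1*9)*(-5))*k(6, 0) = ((-6 - 1*9)*(-5))*6 = ((-6 - 9)*(-5))*6 = -15*(-5)*6 = 75*6 = 450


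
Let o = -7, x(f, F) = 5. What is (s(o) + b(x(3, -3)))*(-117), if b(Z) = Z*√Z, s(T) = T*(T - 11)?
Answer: -14742 - 585*√5 ≈ -16050.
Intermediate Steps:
s(T) = T*(-11 + T)
b(Z) = Z^(3/2)
(s(o) + b(x(3, -3)))*(-117) = (-7*(-11 - 7) + 5^(3/2))*(-117) = (-7*(-18) + 5*√5)*(-117) = (126 + 5*√5)*(-117) = -14742 - 585*√5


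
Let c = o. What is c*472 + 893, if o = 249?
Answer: 118421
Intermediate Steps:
c = 249
c*472 + 893 = 249*472 + 893 = 117528 + 893 = 118421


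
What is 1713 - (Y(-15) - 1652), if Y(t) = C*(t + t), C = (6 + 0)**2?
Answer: 4445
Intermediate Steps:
C = 36 (C = 6**2 = 36)
Y(t) = 72*t (Y(t) = 36*(t + t) = 36*(2*t) = 72*t)
1713 - (Y(-15) - 1652) = 1713 - (72*(-15) - 1652) = 1713 - (-1080 - 1652) = 1713 - 1*(-2732) = 1713 + 2732 = 4445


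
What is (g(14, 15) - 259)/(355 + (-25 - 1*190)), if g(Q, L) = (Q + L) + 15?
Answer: -43/28 ≈ -1.5357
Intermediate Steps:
g(Q, L) = 15 + L + Q (g(Q, L) = (L + Q) + 15 = 15 + L + Q)
(g(14, 15) - 259)/(355 + (-25 - 1*190)) = ((15 + 15 + 14) - 259)/(355 + (-25 - 1*190)) = (44 - 259)/(355 + (-25 - 190)) = -215/(355 - 215) = -215/140 = -215*1/140 = -43/28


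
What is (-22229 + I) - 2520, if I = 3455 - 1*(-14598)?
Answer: -6696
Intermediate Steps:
I = 18053 (I = 3455 + 14598 = 18053)
(-22229 + I) - 2520 = (-22229 + 18053) - 2520 = -4176 - 2520 = -6696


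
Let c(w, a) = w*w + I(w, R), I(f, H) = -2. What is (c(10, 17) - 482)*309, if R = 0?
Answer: -118656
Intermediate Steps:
c(w, a) = -2 + w² (c(w, a) = w*w - 2 = w² - 2 = -2 + w²)
(c(10, 17) - 482)*309 = ((-2 + 10²) - 482)*309 = ((-2 + 100) - 482)*309 = (98 - 482)*309 = -384*309 = -118656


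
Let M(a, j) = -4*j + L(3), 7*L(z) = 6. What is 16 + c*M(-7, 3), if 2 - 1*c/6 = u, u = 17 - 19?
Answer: -1760/7 ≈ -251.43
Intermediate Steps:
L(z) = 6/7 (L(z) = (⅐)*6 = 6/7)
M(a, j) = 6/7 - 4*j (M(a, j) = -4*j + 6/7 = 6/7 - 4*j)
u = -2
c = 24 (c = 12 - 6*(-2) = 12 + 12 = 24)
16 + c*M(-7, 3) = 16 + 24*(6/7 - 4*3) = 16 + 24*(6/7 - 12) = 16 + 24*(-78/7) = 16 - 1872/7 = -1760/7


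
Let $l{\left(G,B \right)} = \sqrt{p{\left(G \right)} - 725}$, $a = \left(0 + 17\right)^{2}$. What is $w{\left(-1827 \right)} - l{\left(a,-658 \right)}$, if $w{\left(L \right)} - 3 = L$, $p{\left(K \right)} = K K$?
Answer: $-1824 - 2 \sqrt{20699} \approx -2111.7$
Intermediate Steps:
$p{\left(K \right)} = K^{2}$
$w{\left(L \right)} = 3 + L$
$a = 289$ ($a = 17^{2} = 289$)
$l{\left(G,B \right)} = \sqrt{-725 + G^{2}}$ ($l{\left(G,B \right)} = \sqrt{G^{2} - 725} = \sqrt{-725 + G^{2}}$)
$w{\left(-1827 \right)} - l{\left(a,-658 \right)} = \left(3 - 1827\right) - \sqrt{-725 + 289^{2}} = -1824 - \sqrt{-725 + 83521} = -1824 - \sqrt{82796} = -1824 - 2 \sqrt{20699}$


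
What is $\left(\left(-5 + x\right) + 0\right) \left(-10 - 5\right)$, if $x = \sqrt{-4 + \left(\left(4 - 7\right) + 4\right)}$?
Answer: $75 - 15 i \sqrt{3} \approx 75.0 - 25.981 i$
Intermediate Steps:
$x = i \sqrt{3}$ ($x = \sqrt{-4 + \left(\left(4 - 7\right) + 4\right)} = \sqrt{-4 + \left(-3 + 4\right)} = \sqrt{-4 + 1} = \sqrt{-3} = i \sqrt{3} \approx 1.732 i$)
$\left(\left(-5 + x\right) + 0\right) \left(-10 - 5\right) = \left(\left(-5 + i \sqrt{3}\right) + 0\right) \left(-10 - 5\right) = \left(-5 + i \sqrt{3}\right) \left(-15\right) = 75 - 15 i \sqrt{3}$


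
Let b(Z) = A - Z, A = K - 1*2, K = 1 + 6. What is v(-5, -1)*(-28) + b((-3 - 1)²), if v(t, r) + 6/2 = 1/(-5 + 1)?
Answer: 80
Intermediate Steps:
K = 7
v(t, r) = -13/4 (v(t, r) = -3 + 1/(-5 + 1) = -3 + 1/(-4) = -3 - ¼ = -13/4)
A = 5 (A = 7 - 1*2 = 7 - 2 = 5)
b(Z) = 5 - Z
v(-5, -1)*(-28) + b((-3 - 1)²) = -13/4*(-28) + (5 - (-3 - 1)²) = 91 + (5 - 1*(-4)²) = 91 + (5 - 1*16) = 91 + (5 - 16) = 91 - 11 = 80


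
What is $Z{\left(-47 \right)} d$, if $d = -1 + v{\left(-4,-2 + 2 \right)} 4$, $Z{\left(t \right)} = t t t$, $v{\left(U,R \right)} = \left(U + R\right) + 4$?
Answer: $103823$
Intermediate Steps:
$v{\left(U,R \right)} = 4 + R + U$ ($v{\left(U,R \right)} = \left(R + U\right) + 4 = 4 + R + U$)
$Z{\left(t \right)} = t^{3}$ ($Z{\left(t \right)} = t^{2} t = t^{3}$)
$d = -1$ ($d = -1 + \left(4 + \left(-2 + 2\right) - 4\right) 4 = -1 + \left(4 + 0 - 4\right) 4 = -1 + 0 \cdot 4 = -1 + 0 = -1$)
$Z{\left(-47 \right)} d = \left(-47\right)^{3} \left(-1\right) = \left(-103823\right) \left(-1\right) = 103823$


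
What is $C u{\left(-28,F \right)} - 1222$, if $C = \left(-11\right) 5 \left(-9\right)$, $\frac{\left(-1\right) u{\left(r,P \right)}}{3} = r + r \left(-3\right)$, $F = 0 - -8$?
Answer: $-84382$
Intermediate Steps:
$F = 8$ ($F = 0 + 8 = 8$)
$u{\left(r,P \right)} = 6 r$ ($u{\left(r,P \right)} = - 3 \left(r + r \left(-3\right)\right) = - 3 \left(r - 3 r\right) = - 3 \left(- 2 r\right) = 6 r$)
$C = 495$ ($C = \left(-55\right) \left(-9\right) = 495$)
$C u{\left(-28,F \right)} - 1222 = 495 \cdot 6 \left(-28\right) - 1222 = 495 \left(-168\right) - 1222 = -83160 - 1222 = -84382$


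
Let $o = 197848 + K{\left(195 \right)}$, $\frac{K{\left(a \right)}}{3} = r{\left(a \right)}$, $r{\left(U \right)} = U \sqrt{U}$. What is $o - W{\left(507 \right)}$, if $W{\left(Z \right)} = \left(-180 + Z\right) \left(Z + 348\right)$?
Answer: $-81737 + 585 \sqrt{195} \approx -73568.0$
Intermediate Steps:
$r{\left(U \right)} = U^{\frac{3}{2}}$
$K{\left(a \right)} = 3 a^{\frac{3}{2}}$
$W{\left(Z \right)} = \left(-180 + Z\right) \left(348 + Z\right)$
$o = 197848 + 585 \sqrt{195}$ ($o = 197848 + 3 \cdot 195^{\frac{3}{2}} = 197848 + 3 \cdot 195 \sqrt{195} = 197848 + 585 \sqrt{195} \approx 2.0602 \cdot 10^{5}$)
$o - W{\left(507 \right)} = \left(197848 + 585 \sqrt{195}\right) - \left(-62640 + 507^{2} + 168 \cdot 507\right) = \left(197848 + 585 \sqrt{195}\right) - \left(-62640 + 257049 + 85176\right) = \left(197848 + 585 \sqrt{195}\right) - 279585 = -81737 + 585 \sqrt{195}$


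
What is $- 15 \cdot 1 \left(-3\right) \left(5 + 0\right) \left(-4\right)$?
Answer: $-900$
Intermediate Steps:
$- 15 \cdot 1 \left(-3\right) \left(5 + 0\right) \left(-4\right) = \left(-15\right) \left(-3\right) 5 \left(-4\right) = 45 \left(-20\right) = -900$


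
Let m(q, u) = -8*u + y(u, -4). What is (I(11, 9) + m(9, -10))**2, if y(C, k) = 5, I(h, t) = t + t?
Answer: 10609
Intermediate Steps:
I(h, t) = 2*t
m(q, u) = 5 - 8*u (m(q, u) = -8*u + 5 = 5 - 8*u)
(I(11, 9) + m(9, -10))**2 = (2*9 + (5 - 8*(-10)))**2 = (18 + (5 + 80))**2 = (18 + 85)**2 = 103**2 = 10609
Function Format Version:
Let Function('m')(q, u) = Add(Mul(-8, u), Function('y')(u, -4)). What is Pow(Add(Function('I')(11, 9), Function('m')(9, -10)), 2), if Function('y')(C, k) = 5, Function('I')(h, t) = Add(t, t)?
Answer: 10609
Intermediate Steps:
Function('I')(h, t) = Mul(2, t)
Function('m')(q, u) = Add(5, Mul(-8, u)) (Function('m')(q, u) = Add(Mul(-8, u), 5) = Add(5, Mul(-8, u)))
Pow(Add(Function('I')(11, 9), Function('m')(9, -10)), 2) = Pow(Add(Mul(2, 9), Add(5, Mul(-8, -10))), 2) = Pow(Add(18, Add(5, 80)), 2) = Pow(Add(18, 85), 2) = Pow(103, 2) = 10609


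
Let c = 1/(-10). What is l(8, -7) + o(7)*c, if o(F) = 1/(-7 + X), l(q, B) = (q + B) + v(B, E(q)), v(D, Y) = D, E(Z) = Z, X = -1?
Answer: -479/80 ≈ -5.9875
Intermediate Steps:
l(q, B) = q + 2*B (l(q, B) = (q + B) + B = (B + q) + B = q + 2*B)
o(F) = -⅛ (o(F) = 1/(-7 - 1) = 1/(-8) = -⅛)
c = -⅒ ≈ -0.10000
l(8, -7) + o(7)*c = (8 + 2*(-7)) - ⅛*(-⅒) = (8 - 14) + 1/80 = -6 + 1/80 = -479/80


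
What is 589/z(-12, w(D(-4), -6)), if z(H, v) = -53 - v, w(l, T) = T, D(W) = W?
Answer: -589/47 ≈ -12.532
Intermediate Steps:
589/z(-12, w(D(-4), -6)) = 589/(-53 - 1*(-6)) = 589/(-53 + 6) = 589/(-47) = 589*(-1/47) = -589/47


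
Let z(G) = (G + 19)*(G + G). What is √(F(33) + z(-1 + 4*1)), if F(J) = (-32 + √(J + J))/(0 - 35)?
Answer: √(162820 - 35*√66)/35 ≈ 11.519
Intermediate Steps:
F(J) = 32/35 - √2*√J/35 (F(J) = (-32 + √(2*J))/(-35) = (-32 + √2*√J)*(-1/35) = 32/35 - √2*√J/35)
z(G) = 2*G*(19 + G) (z(G) = (19 + G)*(2*G) = 2*G*(19 + G))
√(F(33) + z(-1 + 4*1)) = √((32/35 - √2*√33/35) + 2*(-1 + 4*1)*(19 + (-1 + 4*1))) = √((32/35 - √66/35) + 2*(-1 + 4)*(19 + (-1 + 4))) = √((32/35 - √66/35) + 2*3*(19 + 3)) = √((32/35 - √66/35) + 2*3*22) = √((32/35 - √66/35) + 132) = √(4652/35 - √66/35)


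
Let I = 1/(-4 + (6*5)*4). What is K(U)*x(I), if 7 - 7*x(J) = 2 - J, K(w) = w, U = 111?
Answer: 9213/116 ≈ 79.422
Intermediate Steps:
I = 1/116 (I = 1/(-4 + 30*4) = 1/(-4 + 120) = 1/116 ≈ 0.0086207)
x(J) = 5/7 + J/7 (x(J) = 1 - (2 - J)/7 = 1 + (-2/7 + J/7) = 5/7 + J/7)
K(U)*x(I) = 111*(5/7 + (⅐)*(1/116)) = 111*(5/7 + 1/812) = 111*(83/116) = 9213/116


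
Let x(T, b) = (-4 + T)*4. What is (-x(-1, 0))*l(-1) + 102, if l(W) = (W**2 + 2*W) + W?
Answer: 62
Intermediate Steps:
x(T, b) = -16 + 4*T
l(W) = W**2 + 3*W
(-x(-1, 0))*l(-1) + 102 = (-(-16 + 4*(-1)))*(-(3 - 1)) + 102 = (-(-16 - 4))*(-1*2) + 102 = -1*(-20)*(-2) + 102 = 20*(-2) + 102 = -40 + 102 = 62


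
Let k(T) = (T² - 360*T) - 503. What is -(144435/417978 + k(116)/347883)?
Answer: -1415029217/5385460762 ≈ -0.26275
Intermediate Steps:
k(T) = -503 + T² - 360*T
-(144435/417978 + k(116)/347883) = -(144435/417978 + (-503 + 116² - 360*116)/347883) = -(144435*(1/417978) + (-503 + 13456 - 41760)*(1/347883)) = -(48145/139326 - 28807*1/347883) = -(48145/139326 - 28807/347883) = -1*1415029217/5385460762 = -1415029217/5385460762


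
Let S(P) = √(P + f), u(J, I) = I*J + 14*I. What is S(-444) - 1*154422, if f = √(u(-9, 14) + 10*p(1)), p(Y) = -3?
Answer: -154422 + I*√(444 - 2*√10) ≈ -1.5442e+5 + 20.921*I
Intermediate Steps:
u(J, I) = 14*I + I*J
f = 2*√10 (f = √(14*(14 - 9) + 10*(-3)) = √(14*5 - 30) = √(70 - 30) = √40 = 2*√10 ≈ 6.3246)
S(P) = √(P + 2*√10)
S(-444) - 1*154422 = √(-444 + 2*√10) - 1*154422 = √(-444 + 2*√10) - 154422 = -154422 + √(-444 + 2*√10)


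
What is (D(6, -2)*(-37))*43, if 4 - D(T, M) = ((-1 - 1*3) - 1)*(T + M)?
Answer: -38184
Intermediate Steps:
D(T, M) = 4 + 5*M + 5*T (D(T, M) = 4 - ((-1 - 1*3) - 1)*(T + M) = 4 - ((-1 - 3) - 1)*(M + T) = 4 - (-4 - 1)*(M + T) = 4 - (-5)*(M + T) = 4 - (-5*M - 5*T) = 4 + (5*M + 5*T) = 4 + 5*M + 5*T)
(D(6, -2)*(-37))*43 = ((4 + 5*(-2) + 5*6)*(-37))*43 = ((4 - 10 + 30)*(-37))*43 = (24*(-37))*43 = -888*43 = -38184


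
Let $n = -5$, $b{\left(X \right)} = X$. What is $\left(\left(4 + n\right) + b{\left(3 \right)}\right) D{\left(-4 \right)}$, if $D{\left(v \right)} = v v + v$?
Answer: $24$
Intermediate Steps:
$D{\left(v \right)} = v + v^{2}$ ($D{\left(v \right)} = v^{2} + v = v + v^{2}$)
$\left(\left(4 + n\right) + b{\left(3 \right)}\right) D{\left(-4 \right)} = \left(\left(4 - 5\right) + 3\right) \left(- 4 \left(1 - 4\right)\right) = \left(-1 + 3\right) \left(\left(-4\right) \left(-3\right)\right) = 2 \cdot 12 = 24$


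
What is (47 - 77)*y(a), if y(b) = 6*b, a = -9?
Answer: 1620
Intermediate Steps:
(47 - 77)*y(a) = (47 - 77)*(6*(-9)) = -30*(-54) = 1620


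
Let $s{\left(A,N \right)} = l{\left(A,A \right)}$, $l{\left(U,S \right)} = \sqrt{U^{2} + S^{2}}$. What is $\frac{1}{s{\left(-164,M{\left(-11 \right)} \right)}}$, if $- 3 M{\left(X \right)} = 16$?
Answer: $\frac{\sqrt{2}}{328} \approx 0.0043116$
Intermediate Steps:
$M{\left(X \right)} = - \frac{16}{3}$ ($M{\left(X \right)} = \left(- \frac{1}{3}\right) 16 = - \frac{16}{3}$)
$l{\left(U,S \right)} = \sqrt{S^{2} + U^{2}}$
$s{\left(A,N \right)} = \sqrt{2} \sqrt{A^{2}}$ ($s{\left(A,N \right)} = \sqrt{A^{2} + A^{2}} = \sqrt{2 A^{2}} = \sqrt{2} \sqrt{A^{2}}$)
$\frac{1}{s{\left(-164,M{\left(-11 \right)} \right)}} = \frac{1}{\sqrt{2} \sqrt{\left(-164\right)^{2}}} = \frac{1}{\sqrt{2} \sqrt{26896}} = \frac{1}{\sqrt{2} \cdot 164} = \frac{1}{164 \sqrt{2}} = \frac{\sqrt{2}}{328}$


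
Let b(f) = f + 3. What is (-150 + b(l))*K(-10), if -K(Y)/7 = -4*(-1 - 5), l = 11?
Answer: 22848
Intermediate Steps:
b(f) = 3 + f
K(Y) = -168 (K(Y) = -(-28)*(-1 - 5) = -(-28)*(-6) = -7*24 = -168)
(-150 + b(l))*K(-10) = (-150 + (3 + 11))*(-168) = (-150 + 14)*(-168) = -136*(-168) = 22848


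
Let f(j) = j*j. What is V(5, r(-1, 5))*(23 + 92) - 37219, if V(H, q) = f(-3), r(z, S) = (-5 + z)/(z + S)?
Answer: -36184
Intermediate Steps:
f(j) = j²
r(z, S) = (-5 + z)/(S + z)
V(H, q) = 9 (V(H, q) = (-3)² = 9)
V(5, r(-1, 5))*(23 + 92) - 37219 = 9*(23 + 92) - 37219 = 9*115 - 37219 = 1035 - 37219 = -36184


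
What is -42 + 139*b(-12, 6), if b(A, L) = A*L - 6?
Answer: -10884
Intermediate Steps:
b(A, L) = -6 + A*L
-42 + 139*b(-12, 6) = -42 + 139*(-6 - 12*6) = -42 + 139*(-6 - 72) = -42 + 139*(-78) = -42 - 10842 = -10884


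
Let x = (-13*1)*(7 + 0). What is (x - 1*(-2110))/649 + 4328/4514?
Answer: 5961319/1464793 ≈ 4.0697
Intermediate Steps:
x = -91 (x = -13*7 = -91)
(x - 1*(-2110))/649 + 4328/4514 = (-91 - 1*(-2110))/649 + 4328/4514 = (-91 + 2110)*(1/649) + 4328*(1/4514) = 2019*(1/649) + 2164/2257 = 2019/649 + 2164/2257 = 5961319/1464793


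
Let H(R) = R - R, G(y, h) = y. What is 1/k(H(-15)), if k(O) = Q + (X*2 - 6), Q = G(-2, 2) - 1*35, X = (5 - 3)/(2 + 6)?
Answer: -2/85 ≈ -0.023529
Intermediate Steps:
H(R) = 0
X = 1/4 (X = 2/8 = 2*(1/8) = 1/4 ≈ 0.25000)
Q = -37 (Q = -2 - 1*35 = -2 - 35 = -37)
k(O) = -85/2 (k(O) = -37 + ((1/4)*2 - 6) = -37 + (1/2 - 6) = -37 - 11/2 = -85/2)
1/k(H(-15)) = 1/(-85/2) = -2/85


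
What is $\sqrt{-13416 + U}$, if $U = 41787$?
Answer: $7 \sqrt{579} \approx 168.44$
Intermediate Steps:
$\sqrt{-13416 + U} = \sqrt{-13416 + 41787} = \sqrt{28371} = 7 \sqrt{579}$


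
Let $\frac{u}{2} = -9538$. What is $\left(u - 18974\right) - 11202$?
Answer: $-49252$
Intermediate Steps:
$u = -19076$ ($u = 2 \left(-9538\right) = -19076$)
$\left(u - 18974\right) - 11202 = \left(-19076 - 18974\right) - 11202 = -38050 - 11202 = -49252$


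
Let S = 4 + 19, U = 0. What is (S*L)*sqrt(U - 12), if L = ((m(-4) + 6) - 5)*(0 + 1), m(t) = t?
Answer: -138*I*sqrt(3) ≈ -239.02*I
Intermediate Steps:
S = 23
L = -3 (L = ((-4 + 6) - 5)*(0 + 1) = (2 - 5)*1 = -3*1 = -3)
(S*L)*sqrt(U - 12) = (23*(-3))*sqrt(0 - 12) = -138*I*sqrt(3)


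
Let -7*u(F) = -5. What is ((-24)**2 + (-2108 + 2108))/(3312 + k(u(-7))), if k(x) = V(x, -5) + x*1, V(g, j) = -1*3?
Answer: 63/362 ≈ 0.17403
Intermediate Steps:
u(F) = 5/7 (u(F) = -1/7*(-5) = 5/7)
V(g, j) = -3
k(x) = -3 + x (k(x) = -3 + x*1 = -3 + x)
((-24)**2 + (-2108 + 2108))/(3312 + k(u(-7))) = ((-24)**2 + (-2108 + 2108))/(3312 + (-3 + 5/7)) = (576 + 0)/(3312 - 16/7) = 576/(23168/7) = 576*(7/23168) = 63/362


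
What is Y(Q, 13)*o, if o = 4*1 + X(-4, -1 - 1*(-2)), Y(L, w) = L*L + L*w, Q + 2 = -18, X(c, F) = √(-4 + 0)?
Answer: 560 + 280*I ≈ 560.0 + 280.0*I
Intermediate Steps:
X(c, F) = 2*I (X(c, F) = √(-4) = 2*I)
Q = -20 (Q = -2 - 18 = -20)
Y(L, w) = L² + L*w
o = 4 + 2*I (o = 4*1 + 2*I = 4 + 2*I ≈ 4.0 + 2.0*I)
Y(Q, 13)*o = (-20*(-20 + 13))*(4 + 2*I) = (-20*(-7))*(4 + 2*I) = 140*(4 + 2*I) = 560 + 280*I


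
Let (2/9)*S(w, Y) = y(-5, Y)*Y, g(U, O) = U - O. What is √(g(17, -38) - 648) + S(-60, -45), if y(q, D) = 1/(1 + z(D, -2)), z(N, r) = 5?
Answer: -135/4 + I*√593 ≈ -33.75 + 24.352*I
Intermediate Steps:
y(q, D) = ⅙ (y(q, D) = 1/(1 + 5) = 1/6 = ⅙)
S(w, Y) = 3*Y/4 (S(w, Y) = 9*(Y/6)/2 = 3*Y/4)
√(g(17, -38) - 648) + S(-60, -45) = √((17 - 1*(-38)) - 648) + (¾)*(-45) = √((17 + 38) - 648) - 135/4 = √(55 - 648) - 135/4 = √(-593) - 135/4 = I*√593 - 135/4 = -135/4 + I*√593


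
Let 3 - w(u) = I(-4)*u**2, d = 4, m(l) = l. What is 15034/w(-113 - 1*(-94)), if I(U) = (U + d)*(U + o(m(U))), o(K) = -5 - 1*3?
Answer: 15034/3 ≈ 5011.3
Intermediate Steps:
o(K) = -8 (o(K) = -5 - 3 = -8)
I(U) = (-8 + U)*(4 + U) (I(U) = (U + 4)*(U - 8) = (4 + U)*(-8 + U) = (-8 + U)*(4 + U))
w(u) = 3 (w(u) = 3 - (-32 + (-4)**2 - 4*(-4))*u**2 = 3 - (-32 + 16 + 16)*u**2 = 3 - 0*u**2 = 3 - 1*0 = 3 + 0 = 3)
15034/w(-113 - 1*(-94)) = 15034/3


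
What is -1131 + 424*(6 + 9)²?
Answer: 94269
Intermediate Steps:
-1131 + 424*(6 + 9)² = -1131 + 424*15² = -1131 + 424*225 = -1131 + 95400 = 94269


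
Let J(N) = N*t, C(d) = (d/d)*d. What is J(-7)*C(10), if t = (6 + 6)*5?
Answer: -4200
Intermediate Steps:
C(d) = d (C(d) = 1*d = d)
t = 60 (t = 12*5 = 60)
J(N) = 60*N (J(N) = N*60 = 60*N)
J(-7)*C(10) = (60*(-7))*10 = -420*10 = -4200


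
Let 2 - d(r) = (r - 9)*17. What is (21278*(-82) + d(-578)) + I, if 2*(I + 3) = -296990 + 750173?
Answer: -3016453/2 ≈ -1.5082e+6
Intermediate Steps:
I = 453177/2 (I = -3 + (-296990 + 750173)/2 = -3 + (½)*453183 = -3 + 453183/2 = 453177/2 ≈ 2.2659e+5)
d(r) = 155 - 17*r (d(r) = 2 - (r - 9)*17 = 2 - (-9 + r)*17 = 2 - (-153 + 17*r) = 2 + (153 - 17*r) = 155 - 17*r)
(21278*(-82) + d(-578)) + I = (21278*(-82) + (155 - 17*(-578))) + 453177/2 = (-1744796 + (155 + 9826)) + 453177/2 = (-1744796 + 9981) + 453177/2 = -1734815 + 453177/2 = -3016453/2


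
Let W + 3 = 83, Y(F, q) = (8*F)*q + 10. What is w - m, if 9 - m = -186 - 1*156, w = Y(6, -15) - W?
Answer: -1141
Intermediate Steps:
Y(F, q) = 10 + 8*F*q (Y(F, q) = 8*F*q + 10 = 10 + 8*F*q)
W = 80 (W = -3 + 83 = 80)
w = -790 (w = (10 + 8*6*(-15)) - 1*80 = (10 - 720) - 80 = -710 - 80 = -790)
m = 351 (m = 9 - (-186 - 1*156) = 9 - (-186 - 156) = 9 - 1*(-342) = 9 + 342 = 351)
w - m = -790 - 1*351 = -790 - 351 = -1141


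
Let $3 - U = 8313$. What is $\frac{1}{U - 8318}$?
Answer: $- \frac{1}{16628} \approx -6.014 \cdot 10^{-5}$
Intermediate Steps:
$U = -8310$ ($U = 3 - 8313 = -8310$)
$\frac{1}{U - 8318} = \frac{1}{-8310 - 8318} = \frac{1}{-16628} = - \frac{1}{16628}$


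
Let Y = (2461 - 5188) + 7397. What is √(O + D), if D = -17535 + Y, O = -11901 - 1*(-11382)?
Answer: 2*I*√3346 ≈ 115.69*I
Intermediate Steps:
Y = 4670 (Y = -2727 + 7397 = 4670)
O = -519 (O = -11901 + 11382 = -519)
D = -12865 (D = -17535 + 4670 = -12865)
√(O + D) = √(-519 - 12865) = √(-13384) = 2*I*√3346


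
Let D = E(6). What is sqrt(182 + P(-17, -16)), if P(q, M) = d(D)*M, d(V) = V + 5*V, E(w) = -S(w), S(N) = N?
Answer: sqrt(758) ≈ 27.532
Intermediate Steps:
E(w) = -w
D = -6 (D = -1*6 = -6)
d(V) = 6*V
P(q, M) = -36*M (P(q, M) = (6*(-6))*M = -36*M)
sqrt(182 + P(-17, -16)) = sqrt(182 - 36*(-16)) = sqrt(182 + 576) = sqrt(758)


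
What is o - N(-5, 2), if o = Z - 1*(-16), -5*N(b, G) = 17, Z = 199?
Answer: 1092/5 ≈ 218.40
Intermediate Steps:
N(b, G) = -17/5 (N(b, G) = -⅕*17 = -17/5)
o = 215 (o = 199 - 1*(-16) = 199 + 16 = 215)
o - N(-5, 2) = 215 - 1*(-17/5) = 215 + 17/5 = 1092/5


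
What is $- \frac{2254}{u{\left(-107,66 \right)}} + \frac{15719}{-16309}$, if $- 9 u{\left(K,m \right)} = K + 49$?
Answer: $- \frac{165878038}{472961} \approx -350.72$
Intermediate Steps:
$u{\left(K,m \right)} = - \frac{49}{9} - \frac{K}{9}$ ($u{\left(K,m \right)} = - \frac{K + 49}{9} = - \frac{49 + K}{9} = - \frac{49}{9} - \frac{K}{9}$)
$- \frac{2254}{u{\left(-107,66 \right)}} + \frac{15719}{-16309} = - \frac{2254}{- \frac{49}{9} - - \frac{107}{9}} + \frac{15719}{-16309} = - \frac{2254}{- \frac{49}{9} + \frac{107}{9}} + 15719 \left(- \frac{1}{16309}\right) = - \frac{2254}{\frac{58}{9}} - \frac{15719}{16309} = \left(-2254\right) \frac{9}{58} - \frac{15719}{16309} = - \frac{10143}{29} - \frac{15719}{16309} = - \frac{165878038}{472961}$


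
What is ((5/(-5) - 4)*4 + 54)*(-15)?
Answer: -510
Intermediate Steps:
((5/(-5) - 4)*4 + 54)*(-15) = ((5*(-⅕) - 4)*4 + 54)*(-15) = ((-1 - 4)*4 + 54)*(-15) = (-5*4 + 54)*(-15) = (-20 + 54)*(-15) = 34*(-15) = -510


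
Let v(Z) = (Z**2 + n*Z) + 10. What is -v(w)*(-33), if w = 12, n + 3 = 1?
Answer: 4290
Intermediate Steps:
n = -2 (n = -3 + 1 = -2)
v(Z) = 10 + Z**2 - 2*Z (v(Z) = (Z**2 - 2*Z) + 10 = 10 + Z**2 - 2*Z)
-v(w)*(-33) = -(10 + 12**2 - 2*12)*(-33) = -(10 + 144 - 24)*(-33) = -130*(-33) = -1*(-4290) = 4290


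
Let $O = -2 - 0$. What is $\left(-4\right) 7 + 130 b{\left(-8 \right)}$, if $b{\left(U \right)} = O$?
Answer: $-288$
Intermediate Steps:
$O = -2$ ($O = -2 + 0 = -2$)
$b{\left(U \right)} = -2$
$\left(-4\right) 7 + 130 b{\left(-8 \right)} = \left(-4\right) 7 + 130 \left(-2\right) = -28 - 260 = -288$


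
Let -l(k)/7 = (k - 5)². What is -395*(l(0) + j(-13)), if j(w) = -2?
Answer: 69915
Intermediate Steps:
l(k) = -7*(-5 + k)² (l(k) = -7*(k - 5)² = -7*(-5 + k)²)
-395*(l(0) + j(-13)) = -395*(-7*(-5 + 0)² - 2) = -395*(-7*(-5)² - 2) = -395*(-7*25 - 2) = -395*(-175 - 2) = -395*(-177) = 69915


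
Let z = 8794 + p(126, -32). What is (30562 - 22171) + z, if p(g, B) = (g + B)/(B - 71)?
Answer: 1769961/103 ≈ 17184.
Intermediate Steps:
p(g, B) = (B + g)/(-71 + B)
z = 905688/103 (z = 8794 + (-32 + 126)/(-71 - 32) = 8794 + 94/(-103) = 8794 - 1/103*94 = 8794 - 94/103 = 905688/103 ≈ 8793.1)
(30562 - 22171) + z = (30562 - 22171) + 905688/103 = 8391 + 905688/103 = 1769961/103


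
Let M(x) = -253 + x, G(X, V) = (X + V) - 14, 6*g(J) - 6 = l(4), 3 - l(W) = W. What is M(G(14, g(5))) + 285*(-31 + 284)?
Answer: 431117/6 ≈ 71853.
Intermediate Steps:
l(W) = 3 - W
g(J) = ⅚ (g(J) = 1 + (3 - 1*4)/6 = 1 + (3 - 4)/6 = 1 + (⅙)*(-1) = 1 - ⅙ = ⅚)
G(X, V) = -14 + V + X (G(X, V) = (V + X) - 14 = -14 + V + X)
M(G(14, g(5))) + 285*(-31 + 284) = (-253 + (-14 + ⅚ + 14)) + 285*(-31 + 284) = (-253 + ⅚) + 285*253 = -1513/6 + 72105 = 431117/6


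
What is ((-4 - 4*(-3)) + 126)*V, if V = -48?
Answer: -6432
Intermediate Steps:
((-4 - 4*(-3)) + 126)*V = ((-4 - 4*(-3)) + 126)*(-48) = ((-4 + 12) + 126)*(-48) = (8 + 126)*(-48) = 134*(-48) = -6432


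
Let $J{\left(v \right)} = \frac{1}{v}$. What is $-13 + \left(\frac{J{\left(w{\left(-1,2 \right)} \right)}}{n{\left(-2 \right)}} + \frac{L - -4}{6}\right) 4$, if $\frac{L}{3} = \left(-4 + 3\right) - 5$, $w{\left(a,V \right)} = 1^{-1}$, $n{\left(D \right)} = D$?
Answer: $- \frac{73}{3} \approx -24.333$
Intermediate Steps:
$w{\left(a,V \right)} = 1$
$L = -18$ ($L = 3 \left(\left(-4 + 3\right) - 5\right) = 3 \left(-1 - 5\right) = 3 \left(-6\right) = -18$)
$-13 + \left(\frac{J{\left(w{\left(-1,2 \right)} \right)}}{n{\left(-2 \right)}} + \frac{L - -4}{6}\right) 4 = -13 + \left(\frac{1}{1 \left(-2\right)} + \frac{-18 - -4}{6}\right) 4 = -13 + \left(1 \left(- \frac{1}{2}\right) + \left(-18 + 4\right) \frac{1}{6}\right) 4 = -13 + \left(- \frac{1}{2} - \frac{7}{3}\right) 4 = -13 - \frac{34}{3} = - \frac{73}{3}$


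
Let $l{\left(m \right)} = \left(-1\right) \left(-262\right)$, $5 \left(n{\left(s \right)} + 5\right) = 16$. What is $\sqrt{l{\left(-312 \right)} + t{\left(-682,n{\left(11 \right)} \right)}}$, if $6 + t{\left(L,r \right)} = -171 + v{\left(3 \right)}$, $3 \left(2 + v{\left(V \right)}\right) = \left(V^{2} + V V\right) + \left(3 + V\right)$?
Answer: $\sqrt{91} \approx 9.5394$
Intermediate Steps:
$n{\left(s \right)} = - \frac{9}{5}$ ($n{\left(s \right)} = -5 + \frac{1}{5} \cdot 16 = -5 + \frac{16}{5} = - \frac{9}{5}$)
$l{\left(m \right)} = 262$
$v{\left(V \right)} = -1 + \frac{V}{3} + \frac{2 V^{2}}{3}$ ($v{\left(V \right)} = -2 + \frac{\left(V^{2} + V V\right) + \left(3 + V\right)}{3} = -2 + \frac{\left(V^{2} + V^{2}\right) + \left(3 + V\right)}{3} = -2 + \frac{2 V^{2} + \left(3 + V\right)}{3} = -2 + \frac{3 + V + 2 V^{2}}{3} = -2 + \left(1 + \frac{V}{3} + \frac{2 V^{2}}{3}\right) = -1 + \frac{V}{3} + \frac{2 V^{2}}{3}$)
$t{\left(L,r \right)} = -171$ ($t{\left(L,r \right)} = -6 + \left(-171 + \left(-1 + \frac{1}{3} \cdot 3 + \frac{2 \cdot 3^{2}}{3}\right)\right) = -6 + \left(-171 + \left(-1 + 1 + \frac{2}{3} \cdot 9\right)\right) = -6 + \left(-171 + \left(-1 + 1 + 6\right)\right) = -6 + \left(-171 + 6\right) = -6 - 165 = -171$)
$\sqrt{l{\left(-312 \right)} + t{\left(-682,n{\left(11 \right)} \right)}} = \sqrt{262 - 171} = \sqrt{91}$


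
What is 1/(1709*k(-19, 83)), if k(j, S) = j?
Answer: -1/32471 ≈ -3.0797e-5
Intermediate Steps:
1/(1709*k(-19, 83)) = 1/(1709*(-19)) = (1/1709)*(-1/19) = -1/32471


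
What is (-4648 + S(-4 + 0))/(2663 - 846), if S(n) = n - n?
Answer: -4648/1817 ≈ -2.5581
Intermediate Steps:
S(n) = 0
(-4648 + S(-4 + 0))/(2663 - 846) = (-4648 + 0)/(2663 - 846) = -4648/1817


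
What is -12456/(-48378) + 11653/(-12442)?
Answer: -68128547/100319846 ≈ -0.67911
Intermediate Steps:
-12456/(-48378) + 11653/(-12442) = -12456*(-1/48378) + 11653*(-1/12442) = 2076/8063 - 11653/12442 = -68128547/100319846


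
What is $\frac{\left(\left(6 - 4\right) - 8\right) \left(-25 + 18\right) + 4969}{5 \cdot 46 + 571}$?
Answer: $\frac{5011}{801} \approx 6.2559$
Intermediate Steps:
$\frac{\left(\left(6 - 4\right) - 8\right) \left(-25 + 18\right) + 4969}{5 \cdot 46 + 571} = \frac{\left(2 - 8\right) \left(-7\right) + 4969}{230 + 571} = \frac{\left(-6\right) \left(-7\right) + 4969}{801} = \left(42 + 4969\right) \frac{1}{801} = 5011 \cdot \frac{1}{801} = \frac{5011}{801}$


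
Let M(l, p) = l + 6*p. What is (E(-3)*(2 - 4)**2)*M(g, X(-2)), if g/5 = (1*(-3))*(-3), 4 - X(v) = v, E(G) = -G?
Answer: 972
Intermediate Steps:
X(v) = 4 - v
g = 45 (g = 5*((1*(-3))*(-3)) = 5*(-3*(-3)) = 5*9 = 45)
(E(-3)*(2 - 4)**2)*M(g, X(-2)) = ((-1*(-3))*(2 - 4)**2)*(45 + 6*(4 - 1*(-2))) = (3*(-2)**2)*(45 + 6*(4 + 2)) = (3*4)*(45 + 6*6) = 12*(45 + 36) = 12*81 = 972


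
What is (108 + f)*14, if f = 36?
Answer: 2016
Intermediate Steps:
(108 + f)*14 = (108 + 36)*14 = 144*14 = 2016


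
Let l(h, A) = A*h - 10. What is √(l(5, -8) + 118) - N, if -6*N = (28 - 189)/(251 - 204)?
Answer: -161/282 + 2*√17 ≈ 7.6753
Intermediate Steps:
l(h, A) = -10 + A*h
N = 161/282 (N = -(28 - 189)/(6*(251 - 204)) = -(-161)/(6*47) = -⅙*(-161/47) = 161/282 ≈ 0.57092)
√(l(5, -8) + 118) - N = √((-10 - 8*5) + 118) - 1*161/282 = √((-10 - 40) + 118) - 161/282 = √(-50 + 118) - 161/282 = √68 - 161/282 = 2*√17 - 161/282 = -161/282 + 2*√17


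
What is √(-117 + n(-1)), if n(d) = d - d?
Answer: 3*I*√13 ≈ 10.817*I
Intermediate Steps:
n(d) = 0
√(-117 + n(-1)) = √(-117 + 0) = √(-117) = 3*I*√13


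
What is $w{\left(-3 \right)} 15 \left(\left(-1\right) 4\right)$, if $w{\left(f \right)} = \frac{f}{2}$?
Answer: $90$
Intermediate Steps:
$w{\left(f \right)} = \frac{f}{2}$ ($w{\left(f \right)} = f \frac{1}{2} = \frac{f}{2}$)
$w{\left(-3 \right)} 15 \left(\left(-1\right) 4\right) = \frac{1}{2} \left(-3\right) 15 \left(\left(-1\right) 4\right) = \left(- \frac{3}{2}\right) 15 \left(-4\right) = \left(- \frac{45}{2}\right) \left(-4\right) = 90$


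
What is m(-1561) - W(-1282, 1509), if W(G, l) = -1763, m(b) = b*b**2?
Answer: -3803719718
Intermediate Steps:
m(b) = b**3
m(-1561) - W(-1282, 1509) = (-1561)**3 - 1*(-1763) = -3803721481 + 1763 = -3803719718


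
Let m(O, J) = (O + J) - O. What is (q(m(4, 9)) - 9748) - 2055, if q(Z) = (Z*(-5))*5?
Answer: -12028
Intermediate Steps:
m(O, J) = J (m(O, J) = (J + O) - O = J)
q(Z) = -25*Z (q(Z) = -5*Z*5 = -25*Z)
(q(m(4, 9)) - 9748) - 2055 = (-25*9 - 9748) - 2055 = (-225 - 9748) - 2055 = -9973 - 2055 = -12028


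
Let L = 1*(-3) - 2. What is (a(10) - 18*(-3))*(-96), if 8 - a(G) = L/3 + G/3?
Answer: -5792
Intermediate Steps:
L = -5 (L = -3 - 2 = -5)
a(G) = 29/3 - G/3 (a(G) = 8 - (-5/3 + G/3) = 8 + (5/3 - G/3) = 29/3 - G/3)
(a(10) - 18*(-3))*(-96) = ((29/3 - ⅓*10) - 18*(-3))*(-96) = ((29/3 - 10/3) + 54)*(-96) = (19/3 + 54)*(-96) = (181/3)*(-96) = -5792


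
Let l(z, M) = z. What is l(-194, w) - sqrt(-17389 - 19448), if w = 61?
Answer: -194 - 3*I*sqrt(4093) ≈ -194.0 - 191.93*I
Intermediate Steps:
l(-194, w) - sqrt(-17389 - 19448) = -194 - sqrt(-17389 - 19448) = -194 - sqrt(-36837) = -194 - 3*I*sqrt(4093)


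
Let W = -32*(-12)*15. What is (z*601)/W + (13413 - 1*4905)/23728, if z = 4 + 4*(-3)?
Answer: -508423/1067760 ≈ -0.47616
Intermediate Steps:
W = 5760 (W = 384*15 = 5760)
z = -8 (z = 4 - 12 = -8)
(z*601)/W + (13413 - 1*4905)/23728 = -8*601/5760 + (13413 - 1*4905)/23728 = -4808*1/5760 + (13413 - 4905)*(1/23728) = -601/720 + 8508*(1/23728) = -601/720 + 2127/5932 = -508423/1067760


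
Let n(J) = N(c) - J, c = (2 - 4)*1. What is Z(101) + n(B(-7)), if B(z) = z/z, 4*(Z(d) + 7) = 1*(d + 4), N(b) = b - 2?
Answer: 57/4 ≈ 14.250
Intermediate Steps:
c = -2 (c = -2*1 = -2)
N(b) = -2 + b
Z(d) = -6 + d/4 (Z(d) = -7 + (1*(d + 4))/4 = -7 + (1*(4 + d))/4 = -7 + (4 + d)/4 = -7 + (1 + d/4) = -6 + d/4)
B(z) = 1
n(J) = -4 - J (n(J) = (-2 - 2) - J = -4 - J)
Z(101) + n(B(-7)) = (-6 + (¼)*101) + (-4 - 1*1) = (-6 + 101/4) + (-4 - 1) = 77/4 - 5 = 57/4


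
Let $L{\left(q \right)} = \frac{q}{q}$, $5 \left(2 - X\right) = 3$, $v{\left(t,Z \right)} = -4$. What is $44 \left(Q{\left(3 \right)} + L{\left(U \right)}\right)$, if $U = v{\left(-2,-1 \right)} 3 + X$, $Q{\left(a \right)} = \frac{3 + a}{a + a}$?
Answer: $88$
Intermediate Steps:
$X = \frac{7}{5}$ ($X = 2 - \frac{3}{5} = \frac{7}{5} \approx 1.4$)
$Q{\left(a \right)} = \frac{3 + a}{2 a}$
$U = - \frac{53}{5}$ ($U = \left(-4\right) 3 + \frac{7}{5} = -12 + \frac{7}{5} = - \frac{53}{5} \approx -10.6$)
$L{\left(q \right)} = 1$
$44 \left(Q{\left(3 \right)} + L{\left(U \right)}\right) = 44 \left(\frac{3 + 3}{2 \cdot 3} + 1\right) = 44 \left(\frac{1}{2} \cdot \frac{1}{3} \cdot 6 + 1\right) = 44 \left(1 + 1\right) = 44 \cdot 2 = 88$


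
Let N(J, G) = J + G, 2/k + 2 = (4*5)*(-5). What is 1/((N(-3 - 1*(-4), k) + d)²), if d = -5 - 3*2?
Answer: 2601/261121 ≈ 0.0099609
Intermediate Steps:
k = -1/51 (k = 2/(-2 + (4*5)*(-5)) = 2/(-2 + 20*(-5)) = 2/(-2 - 100) = 2/(-102) = 2*(-1/102) = -1/51 ≈ -0.019608)
d = -11 (d = -5 - 6 = -11)
N(J, G) = G + J
1/((N(-3 - 1*(-4), k) + d)²) = 1/(((-1/51 + (-3 - 1*(-4))) - 11)²) = 1/(((-1/51 + (-3 + 4)) - 11)²) = 1/(((-1/51 + 1) - 11)²) = 1/((50/51 - 11)²) = 1/((-511/51)²) = 1/(261121/2601) = 2601/261121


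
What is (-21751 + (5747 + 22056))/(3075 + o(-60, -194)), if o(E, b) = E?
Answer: 6052/3015 ≈ 2.0073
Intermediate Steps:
(-21751 + (5747 + 22056))/(3075 + o(-60, -194)) = (-21751 + (5747 + 22056))/(3075 - 60) = (-21751 + 27803)/3015 = 6052*(1/3015) = 6052/3015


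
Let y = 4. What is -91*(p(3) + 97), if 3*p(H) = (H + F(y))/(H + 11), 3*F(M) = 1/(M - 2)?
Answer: -318019/36 ≈ -8833.9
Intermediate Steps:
F(M) = 1/(3*(-2 + M)) (F(M) = 1/(3*(M - 2)) = 1/(3*(-2 + M)))
p(H) = (1/6 + H)/(3*(11 + H)) (p(H) = ((H + 1/(3*(-2 + 4)))/(H + 11))/3 = ((H + (1/3)/2)/(11 + H))/3 = ((H + (1/3)*(1/2))/(11 + H))/3 = ((H + 1/6)/(11 + H))/3 = ((1/6 + H)/(11 + H))/3 = (1/6 + H)/(3*(11 + H)))
-91*(p(3) + 97) = -91*((1 + 6*3)/(18*(11 + 3)) + 97) = -91*((1/18)*(1 + 18)/14 + 97) = -91*((1/18)*(1/14)*19 + 97) = -91*(19/252 + 97) = -91*24463/252 = -318019/36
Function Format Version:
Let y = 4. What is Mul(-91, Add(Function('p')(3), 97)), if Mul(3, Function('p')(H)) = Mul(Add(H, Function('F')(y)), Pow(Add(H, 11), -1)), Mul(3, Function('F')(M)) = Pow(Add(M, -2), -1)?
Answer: Rational(-318019, 36) ≈ -8833.9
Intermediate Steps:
Function('F')(M) = Mul(Rational(1, 3), Pow(Add(-2, M), -1)) (Function('F')(M) = Mul(Rational(1, 3), Pow(Add(M, -2), -1)) = Mul(Rational(1, 3), Pow(Add(-2, M), -1)))
Function('p')(H) = Mul(Rational(1, 3), Pow(Add(11, H), -1), Add(Rational(1, 6), H)) (Function('p')(H) = Mul(Rational(1, 3), Mul(Add(H, Mul(Rational(1, 3), Pow(Add(-2, 4), -1))), Pow(Add(H, 11), -1))) = Mul(Rational(1, 3), Mul(Add(H, Mul(Rational(1, 3), Pow(2, -1))), Pow(Add(11, H), -1))) = Mul(Rational(1, 3), Mul(Add(H, Mul(Rational(1, 3), Rational(1, 2))), Pow(Add(11, H), -1))) = Mul(Rational(1, 3), Mul(Add(H, Rational(1, 6)), Pow(Add(11, H), -1))) = Mul(Rational(1, 3), Mul(Add(Rational(1, 6), H), Pow(Add(11, H), -1))) = Mul(Rational(1, 3), Mul(Pow(Add(11, H), -1), Add(Rational(1, 6), H))) = Mul(Rational(1, 3), Pow(Add(11, H), -1), Add(Rational(1, 6), H)))
Mul(-91, Add(Function('p')(3), 97)) = Mul(-91, Add(Mul(Rational(1, 18), Pow(Add(11, 3), -1), Add(1, Mul(6, 3))), 97)) = Mul(-91, Add(Mul(Rational(1, 18), Pow(14, -1), Add(1, 18)), 97)) = Mul(-91, Add(Mul(Rational(1, 18), Rational(1, 14), 19), 97)) = Mul(-91, Add(Rational(19, 252), 97)) = Mul(-91, Rational(24463, 252)) = Rational(-318019, 36)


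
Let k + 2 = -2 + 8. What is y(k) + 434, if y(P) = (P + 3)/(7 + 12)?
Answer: 8253/19 ≈ 434.37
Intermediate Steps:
k = 4 (k = -2 + (-2 + 8) = -2 + 6 = 4)
y(P) = 3/19 + P/19 (y(P) = (3 + P)/19 = (3 + P)*(1/19) = 3/19 + P/19)
y(k) + 434 = (3/19 + (1/19)*4) + 434 = (3/19 + 4/19) + 434 = 7/19 + 434 = 8253/19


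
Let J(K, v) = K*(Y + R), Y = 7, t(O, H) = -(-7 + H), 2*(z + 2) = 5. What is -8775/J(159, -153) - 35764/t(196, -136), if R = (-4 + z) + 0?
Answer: -14104994/53053 ≈ -265.87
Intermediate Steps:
z = ½ (z = -2 + (½)*5 = -2 + 5/2 = ½ ≈ 0.50000)
R = -7/2 (R = (-4 + ½) + 0 = -7/2 + 0 = -7/2 ≈ -3.5000)
t(O, H) = 7 - H
J(K, v) = 7*K/2 (J(K, v) = K*(7 - 7/2) = K*(7/2) = 7*K/2)
-8775/J(159, -153) - 35764/t(196, -136) = -8775/((7/2)*159) - 35764/(7 - 1*(-136)) = -8775/1113/2 - 35764/(7 + 136) = -8775*2/1113 - 35764/143 = -5850/371 - 35764*1/143 = -5850/371 - 35764/143 = -14104994/53053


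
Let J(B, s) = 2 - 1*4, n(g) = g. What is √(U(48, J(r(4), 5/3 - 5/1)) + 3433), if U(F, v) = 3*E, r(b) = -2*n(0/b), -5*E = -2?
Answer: √85855/5 ≈ 58.602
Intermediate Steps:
E = ⅖ (E = -⅕*(-2) = ⅖ ≈ 0.40000)
r(b) = 0 (r(b) = -0/b = -2*0 = 0)
J(B, s) = -2 (J(B, s) = 2 - 4 = -2)
U(F, v) = 6/5 (U(F, v) = 3*(⅖) = 6/5)
√(U(48, J(r(4), 5/3 - 5/1)) + 3433) = √(6/5 + 3433) = √(17171/5) = √85855/5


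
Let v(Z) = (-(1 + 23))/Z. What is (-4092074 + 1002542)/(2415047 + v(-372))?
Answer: -95775492/74866459 ≈ -1.2793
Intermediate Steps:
v(Z) = -24/Z (v(Z) = (-1*24)/Z = -24/Z)
(-4092074 + 1002542)/(2415047 + v(-372)) = (-4092074 + 1002542)/(2415047 - 24/(-372)) = -3089532/(2415047 - 24*(-1/372)) = -3089532/(2415047 + 2/31) = -3089532/74866459/31 = -3089532*31/74866459 = -95775492/74866459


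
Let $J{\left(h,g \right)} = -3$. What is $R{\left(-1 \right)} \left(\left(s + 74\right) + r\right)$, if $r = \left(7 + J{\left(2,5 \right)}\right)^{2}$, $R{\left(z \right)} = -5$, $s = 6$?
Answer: $-480$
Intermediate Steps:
$r = 16$ ($r = \left(7 - 3\right)^{2} = 4^{2} = 16$)
$R{\left(-1 \right)} \left(\left(s + 74\right) + r\right) = - 5 \left(\left(6 + 74\right) + 16\right) = - 5 \left(80 + 16\right) = \left(-5\right) 96 = -480$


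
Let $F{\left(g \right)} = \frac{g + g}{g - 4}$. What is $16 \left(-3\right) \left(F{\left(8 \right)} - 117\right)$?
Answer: $5424$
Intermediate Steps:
$F{\left(g \right)} = \frac{2 g}{-4 + g}$
$16 \left(-3\right) \left(F{\left(8 \right)} - 117\right) = 16 \left(-3\right) \left(2 \cdot 8 \frac{1}{-4 + 8} - 117\right) = - 48 \left(2 \cdot 8 \cdot \frac{1}{4} - 117\right) = - 48 \left(4 - 117\right) = \left(-48\right) \left(-113\right) = 5424$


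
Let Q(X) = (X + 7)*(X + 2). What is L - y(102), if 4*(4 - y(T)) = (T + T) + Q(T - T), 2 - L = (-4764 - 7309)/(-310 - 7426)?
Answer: 394067/7736 ≈ 50.939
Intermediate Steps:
L = 3399/7736 (L = 2 - (-4764 - 7309)/(-310 - 7426) = 2 - (-12073)/(-7736) = 2 - (-12073)*(-1)/7736 = 2 - 1*12073/7736 = 2 - 12073/7736 = 3399/7736 ≈ 0.43937)
Q(X) = (2 + X)*(7 + X) (Q(X) = (7 + X)*(2 + X) = (2 + X)*(7 + X))
y(T) = 1/2 - T/2 (y(T) = 4 - ((T + T) + (14 + (T - T)**2 + 9*(T - T)))/4 = 4 - (2*T + (14 + 0**2 + 9*0))/4 = 4 - (2*T + (14 + 0 + 0))/4 = 4 - (2*T + 14)/4 = 4 - (14 + 2*T)/4 = 4 + (-7/2 - T/2) = 1/2 - T/2)
L - y(102) = 3399/7736 - (1/2 - 1/2*102) = 3399/7736 - (1/2 - 51) = 3399/7736 - 1*(-101/2) = 3399/7736 + 101/2 = 394067/7736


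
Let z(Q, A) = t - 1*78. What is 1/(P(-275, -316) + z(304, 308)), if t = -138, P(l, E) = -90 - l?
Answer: -1/31 ≈ -0.032258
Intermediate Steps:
z(Q, A) = -216 (z(Q, A) = -138 - 1*78 = -138 - 78 = -216)
1/(P(-275, -316) + z(304, 308)) = 1/((-90 - 1*(-275)) - 216) = 1/((-90 + 275) - 216) = 1/(185 - 216) = 1/(-31) = -1/31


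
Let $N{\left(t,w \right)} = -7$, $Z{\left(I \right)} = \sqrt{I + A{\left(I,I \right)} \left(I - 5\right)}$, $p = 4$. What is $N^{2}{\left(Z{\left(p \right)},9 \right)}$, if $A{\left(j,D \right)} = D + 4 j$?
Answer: $49$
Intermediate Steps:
$Z{\left(I \right)} = \sqrt{I + 5 I \left(-5 + I\right)}$ ($Z{\left(I \right)} = \sqrt{I + \left(I + 4 I\right) \left(I - 5\right)} = \sqrt{I + 5 I \left(-5 + I\right)}$)
$N^{2}{\left(Z{\left(p \right)},9 \right)} = \left(-7\right)^{2} = 49$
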